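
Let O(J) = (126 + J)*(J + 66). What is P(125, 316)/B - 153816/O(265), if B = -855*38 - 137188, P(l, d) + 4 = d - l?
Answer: -1536670175/1291758614 ≈ -1.1896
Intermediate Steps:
O(J) = (66 + J)*(126 + J) (O(J) = (126 + J)*(66 + J) = (66 + J)*(126 + J))
P(l, d) = -4 + d - l (P(l, d) = -4 + (d - l) = -4 + d - l)
B = -169678 (B = -32490 - 137188 = -169678)
P(125, 316)/B - 153816/O(265) = (-4 + 316 - 1*125)/(-169678) - 153816/(8316 + 265² + 192*265) = (-4 + 316 - 125)*(-1/169678) - 153816/(8316 + 70225 + 50880) = 187*(-1/169678) - 153816/129421 = -187/169678 - 153816*1/129421 = -187/169678 - 9048/7613 = -1536670175/1291758614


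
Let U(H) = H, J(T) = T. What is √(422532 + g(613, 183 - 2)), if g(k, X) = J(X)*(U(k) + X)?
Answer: √566246 ≈ 752.49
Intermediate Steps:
g(k, X) = X*(X + k) (g(k, X) = X*(k + X) = X*(X + k))
√(422532 + g(613, 183 - 2)) = √(422532 + (183 - 2)*((183 - 2) + 613)) = √(422532 + 181*(181 + 613)) = √(422532 + 181*794) = √(422532 + 143714) = √566246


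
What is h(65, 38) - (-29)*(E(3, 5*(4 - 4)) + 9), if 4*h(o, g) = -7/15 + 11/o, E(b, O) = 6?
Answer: 169621/390 ≈ 434.93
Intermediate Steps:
h(o, g) = -7/60 + 11/(4*o) (h(o, g) = (-7/15 + 11/o)/4 = -7/60 + 11/(4*o))
h(65, 38) - (-29)*(E(3, 5*(4 - 4)) + 9) = (1/60)*(165 - 7*65)/65 - (-29)*(6 + 9) = (1/60)*(1/65)*(165 - 455) - (-29)*15 = (1/60)*(1/65)*(-290) - 1*(-435) = -29/390 + 435 = 169621/390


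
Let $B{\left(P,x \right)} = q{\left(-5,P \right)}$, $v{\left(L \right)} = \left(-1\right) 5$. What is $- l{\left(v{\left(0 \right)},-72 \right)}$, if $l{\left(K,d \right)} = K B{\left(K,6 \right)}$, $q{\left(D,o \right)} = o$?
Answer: $-25$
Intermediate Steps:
$v{\left(L \right)} = -5$
$B{\left(P,x \right)} = P$
$l{\left(K,d \right)} = K^{2}$ ($l{\left(K,d \right)} = K K = K^{2}$)
$- l{\left(v{\left(0 \right)},-72 \right)} = - \left(-5\right)^{2} = \left(-1\right) 25 = -25$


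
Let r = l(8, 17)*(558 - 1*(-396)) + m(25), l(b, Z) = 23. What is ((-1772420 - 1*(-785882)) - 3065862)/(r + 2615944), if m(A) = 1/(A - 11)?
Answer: -3782240/2462027 ≈ -1.5362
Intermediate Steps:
m(A) = 1/(-11 + A)
r = 307189/14 (r = 23*(558 - 1*(-396)) + 1/(-11 + 25) = 23*(558 + 396) + 1/14 = 23*954 + 1/14 = 21942 + 1/14 = 307189/14 ≈ 21942.)
((-1772420 - 1*(-785882)) - 3065862)/(r + 2615944) = ((-1772420 - 1*(-785882)) - 3065862)/(307189/14 + 2615944) = ((-1772420 + 785882) - 3065862)/(36930405/14) = (-986538 - 3065862)*(14/36930405) = -4052400*14/36930405 = -3782240/2462027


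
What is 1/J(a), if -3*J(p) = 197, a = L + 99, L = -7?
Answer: -3/197 ≈ -0.015228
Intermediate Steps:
a = 92 (a = -7 + 99 = 92)
J(p) = -197/3 (J(p) = -⅓*197 = -197/3)
1/J(a) = 1/(-197/3) = -3/197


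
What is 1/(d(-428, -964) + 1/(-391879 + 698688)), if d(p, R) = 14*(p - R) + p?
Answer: 306809/2170980485 ≈ 0.00014132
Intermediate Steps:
d(p, R) = -14*R + 15*p (d(p, R) = (-14*R + 14*p) + p = -14*R + 15*p)
1/(d(-428, -964) + 1/(-391879 + 698688)) = 1/((-14*(-964) + 15*(-428)) + 1/(-391879 + 698688)) = 1/((13496 - 6420) + 1/306809) = 1/(7076 + 1/306809) = 1/(2170980485/306809) = 306809/2170980485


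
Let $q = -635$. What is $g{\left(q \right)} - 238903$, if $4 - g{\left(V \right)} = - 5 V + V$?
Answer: $-241439$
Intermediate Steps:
$g{\left(V \right)} = 4 + 4 V$ ($g{\left(V \right)} = 4 - \left(- 5 V + V\right) = 4 - - 4 V = 4 + 4 V$)
$g{\left(q \right)} - 238903 = \left(4 + 4 \left(-635\right)\right) - 238903 = \left(4 - 2540\right) - 238903 = -2536 - 238903 = -241439$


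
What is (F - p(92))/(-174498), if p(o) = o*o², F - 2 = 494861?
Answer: 283825/174498 ≈ 1.6265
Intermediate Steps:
F = 494863 (F = 2 + 494861 = 494863)
p(o) = o³
(F - p(92))/(-174498) = (494863 - 1*92³)/(-174498) = (494863 - 1*778688)*(-1/174498) = (494863 - 778688)*(-1/174498) = -283825*(-1/174498) = 283825/174498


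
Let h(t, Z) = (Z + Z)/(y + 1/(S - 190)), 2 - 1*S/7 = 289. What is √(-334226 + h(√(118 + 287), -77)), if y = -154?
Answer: 2*I*√9582380366657918/338647 ≈ 578.12*I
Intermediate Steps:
S = -2009 (S = 14 - 7*289 = 14 - 2023 = -2009)
h(t, Z) = -4398*Z/338647 (h(t, Z) = (Z + Z)/(-154 + 1/(-2009 - 190)) = (2*Z)/(-154 + 1/(-2199)) = (2*Z)/(-154 - 1/2199) = (2*Z)/(-338647/2199) = (2*Z)*(-2199/338647) = -4398*Z/338647)
√(-334226 + h(√(118 + 287), -77)) = √(-334226 - 4398/338647*(-77)) = √(-334226 + 338646/338647) = √(-113184293576/338647) = 2*I*√9582380366657918/338647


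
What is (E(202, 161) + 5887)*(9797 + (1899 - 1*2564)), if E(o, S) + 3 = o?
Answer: 55577352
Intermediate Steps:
E(o, S) = -3 + o
(E(202, 161) + 5887)*(9797 + (1899 - 1*2564)) = ((-3 + 202) + 5887)*(9797 + (1899 - 1*2564)) = (199 + 5887)*(9797 + (1899 - 2564)) = 6086*(9797 - 665) = 6086*9132 = 55577352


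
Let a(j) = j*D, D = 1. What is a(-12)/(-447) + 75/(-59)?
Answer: -10939/8791 ≈ -1.2443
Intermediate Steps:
a(j) = j (a(j) = j*1 = j)
a(-12)/(-447) + 75/(-59) = -12/(-447) + 75/(-59) = -12*(-1/447) + 75*(-1/59) = 4/149 - 75/59 = -10939/8791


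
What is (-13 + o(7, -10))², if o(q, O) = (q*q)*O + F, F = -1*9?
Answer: 262144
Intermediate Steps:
F = -9
o(q, O) = -9 + O*q² (o(q, O) = (q*q)*O - 9 = q²*O - 9 = O*q² - 9 = -9 + O*q²)
(-13 + o(7, -10))² = (-13 + (-9 - 10*7²))² = (-13 + (-9 - 10*49))² = (-13 + (-9 - 490))² = (-13 - 499)² = (-512)² = 262144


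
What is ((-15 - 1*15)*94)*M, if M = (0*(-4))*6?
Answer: 0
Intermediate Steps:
M = 0 (M = 0*6 = 0)
((-15 - 1*15)*94)*M = ((-15 - 1*15)*94)*0 = ((-15 - 15)*94)*0 = -30*94*0 = -2820*0 = 0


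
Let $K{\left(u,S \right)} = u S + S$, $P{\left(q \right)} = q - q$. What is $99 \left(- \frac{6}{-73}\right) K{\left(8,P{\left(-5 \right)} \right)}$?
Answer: $0$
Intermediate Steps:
$P{\left(q \right)} = 0$
$K{\left(u,S \right)} = S + S u$ ($K{\left(u,S \right)} = S u + S = S + S u$)
$99 \left(- \frac{6}{-73}\right) K{\left(8,P{\left(-5 \right)} \right)} = 99 \left(- \frac{6}{-73}\right) 0 \left(1 + 8\right) = 99 \left(\left(-6\right) \left(- \frac{1}{73}\right)\right) 0 \cdot 9 = 99 \cdot \frac{6}{73} \cdot 0 = \frac{594}{73} \cdot 0 = 0$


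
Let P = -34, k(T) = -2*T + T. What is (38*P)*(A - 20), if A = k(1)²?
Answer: 24548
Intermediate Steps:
k(T) = -T
A = 1 (A = (-1*1)² = (-1)² = 1)
(38*P)*(A - 20) = (38*(-34))*(1 - 20) = -1292*(-19) = 24548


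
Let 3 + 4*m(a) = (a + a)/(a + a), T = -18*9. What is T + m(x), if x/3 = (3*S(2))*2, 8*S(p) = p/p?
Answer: -325/2 ≈ -162.50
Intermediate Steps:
S(p) = 1/8 (S(p) = (p/p)/8 = (1/8)*1 = 1/8)
x = 9/4 (x = 3*((3*(1/8))*2) = 3*((3/8)*2) = 3*(3/4) = 9/4 ≈ 2.2500)
T = -162
m(a) = -1/2 (m(a) = -3/4 + ((a + a)/(a + a))/4 = -3/4 + ((2*a)/((2*a)))/4 = -3/4 + ((2*a)*(1/(2*a)))/4 = -3/4 + (1/4)*1 = -3/4 + 1/4 = -1/2)
T + m(x) = -162 - 1/2 = -325/2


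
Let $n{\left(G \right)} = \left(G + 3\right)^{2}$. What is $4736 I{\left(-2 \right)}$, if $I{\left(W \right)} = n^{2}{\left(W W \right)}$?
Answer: $11371136$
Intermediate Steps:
$n{\left(G \right)} = \left(3 + G\right)^{2}$
$I{\left(W \right)} = \left(3 + W^{2}\right)^{4}$ ($I{\left(W \right)} = \left(\left(3 + W W\right)^{2}\right)^{2} = \left(\left(3 + W^{2}\right)^{2}\right)^{2} = \left(3 + W^{2}\right)^{4}$)
$4736 I{\left(-2 \right)} = 4736 \left(3 + \left(-2\right)^{2}\right)^{4} = 4736 \left(3 + 4\right)^{4} = 4736 \cdot 7^{4} = 4736 \cdot 2401 = 11371136$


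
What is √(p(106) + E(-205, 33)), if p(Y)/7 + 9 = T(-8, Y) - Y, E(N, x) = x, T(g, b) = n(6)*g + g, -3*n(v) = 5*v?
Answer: 2*I*√67 ≈ 16.371*I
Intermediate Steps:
n(v) = -5*v/3
T(g, b) = -9*g (T(g, b) = (-5/3*6)*g + g = -10*g + g = -9*g)
p(Y) = 441 - 7*Y (p(Y) = -63 + 7*(-9*(-8) - Y) = -63 + 7*(72 - Y) = -63 + (504 - 7*Y) = 441 - 7*Y)
√(p(106) + E(-205, 33)) = √((441 - 7*106) + 33) = √((441 - 742) + 33) = √(-301 + 33) = √(-268) = 2*I*√67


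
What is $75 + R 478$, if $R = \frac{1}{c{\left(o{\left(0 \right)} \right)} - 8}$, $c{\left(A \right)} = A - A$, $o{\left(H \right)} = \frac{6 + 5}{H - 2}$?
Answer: $\frac{61}{4} \approx 15.25$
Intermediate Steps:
$o{\left(H \right)} = \frac{11}{-2 + H}$
$c{\left(A \right)} = 0$
$R = - \frac{1}{8}$ ($R = \frac{1}{0 - 8} = \frac{1}{-8} = - \frac{1}{8} \approx -0.125$)
$75 + R 478 = 75 - \frac{239}{4} = \frac{61}{4}$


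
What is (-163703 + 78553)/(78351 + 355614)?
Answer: -17030/86793 ≈ -0.19621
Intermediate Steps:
(-163703 + 78553)/(78351 + 355614) = -85150/433965 = -85150*1/433965 = -17030/86793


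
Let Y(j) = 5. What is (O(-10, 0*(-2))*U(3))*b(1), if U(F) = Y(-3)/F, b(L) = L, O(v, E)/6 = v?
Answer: -100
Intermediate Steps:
O(v, E) = 6*v
U(F) = 5/F
(O(-10, 0*(-2))*U(3))*b(1) = ((6*(-10))*(5/3))*1 = -300/3*1 = -60*5/3*1 = -100*1 = -100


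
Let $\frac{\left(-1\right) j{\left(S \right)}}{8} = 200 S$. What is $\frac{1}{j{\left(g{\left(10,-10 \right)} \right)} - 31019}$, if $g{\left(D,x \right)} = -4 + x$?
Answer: $- \frac{1}{8619} \approx -0.00011602$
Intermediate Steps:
$j{\left(S \right)} = - 1600 S$ ($j{\left(S \right)} = - 8 \cdot 200 S = - 1600 S$)
$\frac{1}{j{\left(g{\left(10,-10 \right)} \right)} - 31019} = \frac{1}{- 1600 \left(-4 - 10\right) - 31019} = \frac{1}{\left(-1600\right) \left(-14\right) - 31019} = \frac{1}{22400 - 31019} = \frac{1}{-8619} = - \frac{1}{8619}$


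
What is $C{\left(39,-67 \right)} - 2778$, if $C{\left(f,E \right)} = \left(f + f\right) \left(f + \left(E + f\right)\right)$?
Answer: $-1920$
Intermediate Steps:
$C{\left(f,E \right)} = 2 f \left(E + 2 f\right)$
$C{\left(39,-67 \right)} - 2778 = 2 \cdot 39 \left(-67 + 2 \cdot 39\right) - 2778 = 2 \cdot 39 \left(-67 + 78\right) - 2778 = 2 \cdot 39 \cdot 11 - 2778 = 858 - 2778 = -1920$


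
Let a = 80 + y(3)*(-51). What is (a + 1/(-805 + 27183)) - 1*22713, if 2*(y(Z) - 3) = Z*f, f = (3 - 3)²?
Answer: -601049107/26378 ≈ -22786.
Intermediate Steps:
f = 0 (f = 0² = 0)
y(Z) = 3 (y(Z) = 3 + (Z*0)/2 = 3 + (½)*0 = 3 + 0 = 3)
a = -73 (a = 80 + 3*(-51) = 80 - 153 = -73)
(a + 1/(-805 + 27183)) - 1*22713 = (-73 + 1/(-805 + 27183)) - 1*22713 = (-73 + 1/26378) - 22713 = -1925593/26378 - 22713 = -601049107/26378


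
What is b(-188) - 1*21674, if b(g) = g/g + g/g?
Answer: -21672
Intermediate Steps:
b(g) = 2 (b(g) = 1 + 1 = 2)
b(-188) - 1*21674 = 2 - 1*21674 = 2 - 21674 = -21672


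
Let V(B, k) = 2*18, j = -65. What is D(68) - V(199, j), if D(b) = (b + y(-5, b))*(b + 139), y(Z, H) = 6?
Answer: 15282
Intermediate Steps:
V(B, k) = 36
D(b) = (6 + b)*(139 + b) (D(b) = (b + 6)*(b + 139) = (6 + b)*(139 + b))
D(68) - V(199, j) = (834 + 68² + 145*68) - 1*36 = (834 + 4624 + 9860) - 36 = 15318 - 36 = 15282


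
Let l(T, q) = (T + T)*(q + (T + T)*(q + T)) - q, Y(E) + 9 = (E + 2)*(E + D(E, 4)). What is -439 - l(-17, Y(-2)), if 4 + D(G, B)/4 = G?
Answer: 29302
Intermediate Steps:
D(G, B) = -16 + 4*G
Y(E) = -9 + (-16 + 5*E)*(2 + E) (Y(E) = -9 + (E + 2)*(E + (-16 + 4*E)) = -9 + (2 + E)*(-16 + 5*E) = -9 + (-16 + 5*E)*(2 + E))
l(T, q) = -q + 2*T*(q + 2*T*(T + q)) (l(T, q) = (2*T)*(q + (2*T)*(T + q)) - q = (2*T)*(q + 2*T*(T + q)) - q = 2*T*(q + 2*T*(T + q)) - q = -q + 2*T*(q + 2*T*(T + q)))
-439 - l(-17, Y(-2)) = -439 - (-(-41 - 6*(-2) + 5*(-2)²) + 4*(-17)³ + 2*(-17)*(-41 - 6*(-2) + 5*(-2)²) + 4*(-41 - 6*(-2) + 5*(-2)²)*(-17)²) = -439 - (-(-41 + 12 + 5*4) + 4*(-4913) + 2*(-17)*(-41 + 12 + 5*4) + 4*(-41 + 12 + 5*4)*289) = -439 - (-(-41 + 12 + 20) - 19652 + 2*(-17)*(-41 + 12 + 20) + 4*(-41 + 12 + 20)*289) = -439 - (-1*(-9) - 19652 + 2*(-17)*(-9) + 4*(-9)*289) = -439 - (9 - 19652 + 306 - 10404) = -439 - 1*(-29741) = -439 + 29741 = 29302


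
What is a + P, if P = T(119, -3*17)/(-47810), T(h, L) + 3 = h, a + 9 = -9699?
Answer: -232069798/23905 ≈ -9708.0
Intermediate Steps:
a = -9708 (a = -9 - 9699 = -9708)
T(h, L) = -3 + h
P = -58/23905 (P = (-3 + 119)/(-47810) = 116*(-1/47810) = -58/23905 ≈ -0.0024263)
a + P = -9708 - 58/23905 = -232069798/23905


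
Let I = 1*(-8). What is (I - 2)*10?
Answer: -100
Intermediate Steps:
I = -8
(I - 2)*10 = (-8 - 2)*10 = -10*10 = -100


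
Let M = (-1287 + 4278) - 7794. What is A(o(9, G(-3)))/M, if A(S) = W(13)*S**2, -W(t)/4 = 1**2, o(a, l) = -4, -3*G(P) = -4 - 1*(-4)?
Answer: 64/4803 ≈ 0.013325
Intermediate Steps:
G(P) = 0 (G(P) = -(-4 - 1*(-4))/3 = -(-4 + 4)/3 = -1/3*0 = 0)
W(t) = -4 (W(t) = -4*1**2 = -4*1 = -4)
A(S) = -4*S**2
M = -4803 (M = 2991 - 7794 = -4803)
A(o(9, G(-3)))/M = -4*(-4)**2/(-4803) = -4*16*(-1/4803) = -64*(-1/4803) = 64/4803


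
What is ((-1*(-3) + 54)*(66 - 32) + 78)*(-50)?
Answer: -100800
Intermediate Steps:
((-1*(-3) + 54)*(66 - 32) + 78)*(-50) = ((3 + 54)*34 + 78)*(-50) = (57*34 + 78)*(-50) = (1938 + 78)*(-50) = 2016*(-50) = -100800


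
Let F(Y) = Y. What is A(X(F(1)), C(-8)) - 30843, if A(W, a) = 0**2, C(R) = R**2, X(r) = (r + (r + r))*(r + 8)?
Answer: -30843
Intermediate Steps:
X(r) = 3*r*(8 + r) (X(r) = (r + 2*r)*(8 + r) = (3*r)*(8 + r) = 3*r*(8 + r))
A(W, a) = 0
A(X(F(1)), C(-8)) - 30843 = 0 - 30843 = -30843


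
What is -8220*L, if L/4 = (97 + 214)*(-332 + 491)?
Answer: -1625883120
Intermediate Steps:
L = 197796 (L = 4*((97 + 214)*(-332 + 491)) = 4*(311*159) = 4*49449 = 197796)
-8220*L = -8220*197796 = -1625883120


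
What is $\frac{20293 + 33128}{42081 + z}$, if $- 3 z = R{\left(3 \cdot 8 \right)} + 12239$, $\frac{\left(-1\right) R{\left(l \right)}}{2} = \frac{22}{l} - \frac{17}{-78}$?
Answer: $\frac{4166838}{2964163} \approx 1.4057$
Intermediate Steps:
$R{\left(l \right)} = - \frac{17}{39} - \frac{44}{l}$ ($R{\left(l \right)} = - 2 \left(\frac{22}{l} - \frac{17}{-78}\right) = - 2 \left(\frac{22}{l} - - \frac{17}{78}\right) = - 2 \left(\frac{22}{l} + \frac{17}{78}\right) = - 2 \left(\frac{17}{78} + \frac{22}{l}\right) = - \frac{17}{39} - \frac{44}{l}$)
$z = - \frac{318155}{78}$ ($z = - \frac{\left(- \frac{17}{39} - \frac{44}{3 \cdot 8}\right) + 12239}{3} = - \frac{\left(- \frac{17}{39} - \frac{44}{24}\right) + 12239}{3} = - \frac{\left(- \frac{17}{39} - \frac{11}{6}\right) + 12239}{3} = - \frac{- \frac{59}{26} + 12239}{3} = \left(- \frac{1}{3}\right) \frac{318155}{26} = - \frac{318155}{78} \approx -4078.9$)
$\frac{20293 + 33128}{42081 + z} = \frac{20293 + 33128}{42081 - \frac{318155}{78}} = \frac{53421}{\frac{2964163}{78}} = 53421 \cdot \frac{78}{2964163} = \frac{4166838}{2964163}$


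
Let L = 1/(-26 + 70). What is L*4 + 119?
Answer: 1310/11 ≈ 119.09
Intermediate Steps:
L = 1/44 ≈ 0.022727
L*4 + 119 = (1/44)*4 + 119 = 1/11 + 119 = 1310/11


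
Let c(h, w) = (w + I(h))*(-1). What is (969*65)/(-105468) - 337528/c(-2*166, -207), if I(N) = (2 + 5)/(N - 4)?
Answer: -33516651587/20549716 ≈ -1631.0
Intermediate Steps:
I(N) = 7/(-4 + N)
c(h, w) = -w - 7/(-4 + h) (c(h, w) = (w + 7/(-4 + h))*(-1) = -w - 7/(-4 + h))
(969*65)/(-105468) - 337528/c(-2*166, -207) = (969*65)/(-105468) - 337528*(-4 - 2*166)/(-7 - 1*(-207)*(-4 - 2*166)) = 62985*(-1/105468) - 337528*(-4 - 332)/(-7 - 1*(-207)*(-4 - 332)) = -1235/2068 - 337528*(-336/(-7 - 1*(-207)*(-336))) = -1235/2068 - 337528*(-336/(-7 - 69552)) = -1235/2068 - 337528/((-1/336*(-69559))) = -1235/2068 - 337528/9937/48 = -1235/2068 - 337528*48/9937 = -1235/2068 - 16201344/9937 = -33516651587/20549716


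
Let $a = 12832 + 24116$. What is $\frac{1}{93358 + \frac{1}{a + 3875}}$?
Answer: $\frac{40823}{3811153635} \approx 1.0711 \cdot 10^{-5}$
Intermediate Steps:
$a = 36948$
$\frac{1}{93358 + \frac{1}{a + 3875}} = \frac{1}{93358 + \frac{1}{36948 + 3875}} = \frac{1}{93358 + \frac{1}{40823}} = \frac{1}{\frac{3811153635}{40823}} = \frac{40823}{3811153635}$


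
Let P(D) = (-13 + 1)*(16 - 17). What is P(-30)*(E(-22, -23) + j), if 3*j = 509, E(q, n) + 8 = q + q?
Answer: 1412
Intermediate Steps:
E(q, n) = -8 + 2*q (E(q, n) = -8 + (q + q) = -8 + 2*q)
j = 509/3 (j = (1/3)*509 = 509/3 ≈ 169.67)
P(D) = 12 (P(D) = -12*(-1) = 12)
P(-30)*(E(-22, -23) + j) = 12*((-8 + 2*(-22)) + 509/3) = 12*((-8 - 44) + 509/3) = 12*(-52 + 509/3) = 12*(353/3) = 1412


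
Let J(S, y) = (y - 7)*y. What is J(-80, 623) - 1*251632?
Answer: 132136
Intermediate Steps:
J(S, y) = y*(-7 + y) (J(S, y) = (-7 + y)*y = y*(-7 + y))
J(-80, 623) - 1*251632 = 623*(-7 + 623) - 1*251632 = 623*616 - 251632 = 383768 - 251632 = 132136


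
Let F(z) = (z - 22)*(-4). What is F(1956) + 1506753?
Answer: 1499017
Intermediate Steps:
F(z) = 88 - 4*z (F(z) = (-22 + z)*(-4) = 88 - 4*z)
F(1956) + 1506753 = (88 - 4*1956) + 1506753 = (88 - 7824) + 1506753 = -7736 + 1506753 = 1499017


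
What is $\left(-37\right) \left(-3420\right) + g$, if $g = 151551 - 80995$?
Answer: $197096$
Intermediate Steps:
$g = 70556$
$\left(-37\right) \left(-3420\right) + g = \left(-37\right) \left(-3420\right) + 70556 = 126540 + 70556 = 197096$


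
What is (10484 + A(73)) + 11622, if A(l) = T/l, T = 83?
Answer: 1613821/73 ≈ 22107.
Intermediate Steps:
A(l) = 83/l
(10484 + A(73)) + 11622 = (10484 + 83/73) + 11622 = 765415/73 + 11622 = 1613821/73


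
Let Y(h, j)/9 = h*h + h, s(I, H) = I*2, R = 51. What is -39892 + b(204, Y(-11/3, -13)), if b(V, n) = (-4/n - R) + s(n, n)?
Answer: -874875/22 ≈ -39767.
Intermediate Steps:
s(I, H) = 2*I
Y(h, j) = 9*h + 9*h**2 (Y(h, j) = 9*(h*h + h) = 9*(h**2 + h) = 9*(h + h**2) = 9*h + 9*h**2)
b(V, n) = -51 - 4/n + 2*n (b(V, n) = (-4/n - 1*51) + 2*n = (-4/n - 51) + 2*n = (-51 - 4/n) + 2*n = -51 - 4/n + 2*n)
-39892 + b(204, Y(-11/3, -13)) = -39892 + (-51 - 4*(-1/(33*(1 - 11/3))) + 2*(9*(-11/3)*(1 - 11/3))) = -39892 + (-51 - 4/(9*(-11/3)*(-8/3)) + 2*(9*(-11/3)*(-8/3))) = -39892 + (-51 - 4/88 + 2*88) = -39892 + (-51 - 4*1/88 + 176) = -39892 + (-51 - 1/22 + 176) = -39892 + 2749/22 = -874875/22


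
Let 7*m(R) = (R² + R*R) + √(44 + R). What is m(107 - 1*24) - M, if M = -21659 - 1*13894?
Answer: 262649/7 + √127/7 ≈ 37523.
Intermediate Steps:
m(R) = √(44 + R)/7 + 2*R²/7 (m(R) = ((R² + R*R) + √(44 + R))/7 = ((R² + R²) + √(44 + R))/7 = (2*R² + √(44 + R))/7 = (√(44 + R) + 2*R²)/7 = √(44 + R)/7 + 2*R²/7)
M = -35553 (M = -21659 - 13894 = -35553)
m(107 - 1*24) - M = (√(44 + (107 - 1*24))/7 + 2*(107 - 1*24)²/7) - 1*(-35553) = (√(44 + (107 - 24))/7 + 2*(107 - 24)²/7) + 35553 = (√(44 + 83)/7 + (2/7)*83²) + 35553 = (√127/7 + (2/7)*6889) + 35553 = (√127/7 + 13778/7) + 35553 = (13778/7 + √127/7) + 35553 = 262649/7 + √127/7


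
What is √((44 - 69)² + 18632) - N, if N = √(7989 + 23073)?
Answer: -√31062 + 7*√393 ≈ -37.475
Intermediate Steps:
N = √31062 ≈ 176.24
√((44 - 69)² + 18632) - N = √((44 - 69)² + 18632) - √31062 = √((-25)² + 18632) - √31062 = √(625 + 18632) - √31062 = √19257 - √31062 = 7*√393 - √31062 = -√31062 + 7*√393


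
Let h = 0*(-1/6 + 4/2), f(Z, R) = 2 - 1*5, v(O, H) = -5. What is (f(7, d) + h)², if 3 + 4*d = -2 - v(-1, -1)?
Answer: 9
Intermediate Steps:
d = 0 (d = -¾ + (-2 - 1*(-5))/4 = -¾ + (-2 + 5)/4 = -¾ + (¼)*3 = -¾ + ¾ = 0)
f(Z, R) = -3 (f(Z, R) = 2 - 5 = -3)
h = 0 (h = 0*(-1*⅙ + 4*(½)) = 0*(-⅙ + 2) = 0*(11/6) = 0)
(f(7, d) + h)² = (-3 + 0)² = (-3)² = 9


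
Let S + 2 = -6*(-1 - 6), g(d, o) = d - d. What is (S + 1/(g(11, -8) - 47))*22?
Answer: 41338/47 ≈ 879.53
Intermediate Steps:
g(d, o) = 0
S = 40 (S = -2 - 6*(-1 - 6) = -2 - 6*(-7) = -2 + 42 = 40)
(S + 1/(g(11, -8) - 47))*22 = (40 + 1/(0 - 47))*22 = (40 + 1/(-47))*22 = (40 - 1/47)*22 = (1879/47)*22 = 41338/47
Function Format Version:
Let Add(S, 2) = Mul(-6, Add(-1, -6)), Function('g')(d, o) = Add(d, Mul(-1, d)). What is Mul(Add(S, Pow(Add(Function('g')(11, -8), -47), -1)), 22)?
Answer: Rational(41338, 47) ≈ 879.53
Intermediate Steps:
Function('g')(d, o) = 0
S = 40 (S = Add(-2, Mul(-6, Add(-1, -6))) = Add(-2, Mul(-6, -7)) = Add(-2, 42) = 40)
Mul(Add(S, Pow(Add(Function('g')(11, -8), -47), -1)), 22) = Mul(Add(40, Pow(Add(0, -47), -1)), 22) = Mul(Add(40, Pow(-47, -1)), 22) = Mul(Add(40, Rational(-1, 47)), 22) = Mul(Rational(1879, 47), 22) = Rational(41338, 47)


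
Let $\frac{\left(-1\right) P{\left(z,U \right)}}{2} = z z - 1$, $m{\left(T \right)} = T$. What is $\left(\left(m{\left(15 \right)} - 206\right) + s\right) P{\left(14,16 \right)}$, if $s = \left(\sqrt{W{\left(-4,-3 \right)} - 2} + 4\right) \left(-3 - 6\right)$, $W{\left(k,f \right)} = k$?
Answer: $88530 + 3510 i \sqrt{6} \approx 88530.0 + 8597.7 i$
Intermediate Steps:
$s = -36 - 9 i \sqrt{6}$ ($s = \left(\sqrt{-4 - 2} + 4\right) \left(-3 - 6\right) = \left(\sqrt{-6} + 4\right) \left(-3 - 6\right) = \left(i \sqrt{6} + 4\right) \left(-9\right) = \left(4 + i \sqrt{6}\right) \left(-9\right) = -36 - 9 i \sqrt{6} \approx -36.0 - 22.045 i$)
$P{\left(z,U \right)} = 2 - 2 z^{2}$ ($P{\left(z,U \right)} = - 2 \left(z z - 1\right) = - 2 \left(z^{2} - 1\right) = - 2 \left(-1 + z^{2}\right) = 2 - 2 z^{2}$)
$\left(\left(m{\left(15 \right)} - 206\right) + s\right) P{\left(14,16 \right)} = \left(\left(15 - 206\right) - \left(36 + 9 i \sqrt{6}\right)\right) \left(2 - 2 \cdot 14^{2}\right) = \left(-191 - \left(36 + 9 i \sqrt{6}\right)\right) \left(2 - 392\right) = \left(-227 - 9 i \sqrt{6}\right) \left(2 - 392\right) = \left(-227 - 9 i \sqrt{6}\right) \left(-390\right) = 88530 + 3510 i \sqrt{6}$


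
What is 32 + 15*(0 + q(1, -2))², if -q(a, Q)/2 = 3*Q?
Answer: 2192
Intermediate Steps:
q(a, Q) = -6*Q
32 + 15*(0 + q(1, -2))² = 32 + 15*(0 - 6*(-2))² = 32 + 15*(0 + 12)² = 32 + 15*12² = 32 + 15*144 = 32 + 2160 = 2192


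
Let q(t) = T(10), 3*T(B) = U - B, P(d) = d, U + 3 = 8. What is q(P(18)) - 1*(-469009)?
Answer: 1407022/3 ≈ 4.6901e+5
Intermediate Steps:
U = 5 (U = -3 + 8 = 5)
T(B) = 5/3 - B/3 (T(B) = (5 - B)/3 = 5/3 - B/3)
q(t) = -5/3 (q(t) = 5/3 - 1/3*10 = 5/3 - 10/3 = -5/3)
q(P(18)) - 1*(-469009) = -5/3 - 1*(-469009) = -5/3 + 469009 = 1407022/3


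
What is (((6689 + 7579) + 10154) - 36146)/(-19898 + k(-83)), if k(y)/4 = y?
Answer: 5862/10115 ≈ 0.57954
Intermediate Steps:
k(y) = 4*y
(((6689 + 7579) + 10154) - 36146)/(-19898 + k(-83)) = (((6689 + 7579) + 10154) - 36146)/(-19898 + 4*(-83)) = ((14268 + 10154) - 36146)/(-19898 - 332) = (24422 - 36146)/(-20230) = -11724*(-1/20230) = 5862/10115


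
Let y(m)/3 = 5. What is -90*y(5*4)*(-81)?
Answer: 109350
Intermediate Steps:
y(m) = 15 (y(m) = 3*5 = 15)
-90*y(5*4)*(-81) = -90*15*(-81) = -1350*(-81) = 109350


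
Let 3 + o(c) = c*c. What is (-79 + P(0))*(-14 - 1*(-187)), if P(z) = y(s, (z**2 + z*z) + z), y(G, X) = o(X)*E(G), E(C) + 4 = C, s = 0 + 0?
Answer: -11591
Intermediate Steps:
o(c) = -3 + c**2 (o(c) = -3 + c*c = -3 + c**2)
s = 0
E(C) = -4 + C
y(G, X) = (-4 + G)*(-3 + X**2) (y(G, X) = (-3 + X**2)*(-4 + G) = (-4 + G)*(-3 + X**2))
P(z) = 12 - 4*(z + 2*z**2)**2 (P(z) = (-4 + 0)*(-3 + ((z**2 + z*z) + z)**2) = -4*(-3 + ((z**2 + z**2) + z)**2) = -4*(-3 + (2*z**2 + z)**2) = -4*(-3 + (z + 2*z**2)**2) = 12 - 4*(z + 2*z**2)**2)
(-79 + P(0))*(-14 - 1*(-187)) = (-79 + (12 - 4*0**2*(1 + 2*0)**2))*(-14 - 1*(-187)) = (-79 + (12 - 4*0*(1 + 0)**2))*(-14 + 187) = (-79 + (12 - 4*0*1**2))*173 = (-79 + (12 - 4*0*1))*173 = (-79 + (12 + 0))*173 = (-79 + 12)*173 = -67*173 = -11591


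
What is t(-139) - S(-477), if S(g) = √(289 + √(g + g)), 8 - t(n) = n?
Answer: 147 - √(289 + 3*I*√106) ≈ 129.98 - 0.90715*I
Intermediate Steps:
t(n) = 8 - n
S(g) = √(289 + √2*√g) (S(g) = √(289 + √(2*g)) = √(289 + √2*√g))
t(-139) - S(-477) = (8 - 1*(-139)) - √(289 + √2*√(-477)) = (8 + 139) - √(289 + √2*(3*I*√53)) = 147 - √(289 + 3*I*√106)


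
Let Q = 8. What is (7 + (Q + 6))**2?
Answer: 441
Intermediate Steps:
(7 + (Q + 6))**2 = (7 + (8 + 6))**2 = (7 + 14)**2 = 21**2 = 441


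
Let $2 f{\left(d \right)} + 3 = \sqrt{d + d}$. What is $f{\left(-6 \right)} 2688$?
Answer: $-4032 + 2688 i \sqrt{3} \approx -4032.0 + 4655.8 i$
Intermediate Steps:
$f{\left(d \right)} = - \frac{3}{2} + \frac{\sqrt{2} \sqrt{d}}{2}$ ($f{\left(d \right)} = - \frac{3}{2} + \frac{\sqrt{d + d}}{2} = - \frac{3}{2} + \frac{\sqrt{2 d}}{2} = - \frac{3}{2} + \frac{\sqrt{2} \sqrt{d}}{2}$)
$f{\left(-6 \right)} 2688 = \left(- \frac{3}{2} + \frac{\sqrt{2} \sqrt{-6}}{2}\right) 2688 = \left(- \frac{3}{2} + \frac{\sqrt{2} i \sqrt{6}}{2}\right) 2688 = \left(- \frac{3}{2} + i \sqrt{3}\right) 2688 = -4032 + 2688 i \sqrt{3}$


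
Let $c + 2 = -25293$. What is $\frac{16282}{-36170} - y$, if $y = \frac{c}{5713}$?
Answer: $\frac{410950542}{103319605} \approx 3.9775$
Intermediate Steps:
$c = -25295$ ($c = -2 - 25293 = -25295$)
$y = - \frac{25295}{5713} \approx -4.4276$
$\frac{16282}{-36170} - y = \frac{16282}{-36170} - - \frac{25295}{5713} = 16282 \left(- \frac{1}{36170}\right) + \frac{25295}{5713} = - \frac{8141}{18085} + \frac{25295}{5713} = \frac{410950542}{103319605}$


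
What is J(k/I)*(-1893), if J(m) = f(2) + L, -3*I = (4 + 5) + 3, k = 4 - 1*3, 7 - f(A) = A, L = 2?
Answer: -13251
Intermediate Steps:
f(A) = 7 - A
k = 1 (k = 4 - 3 = 1)
I = -4 (I = -((4 + 5) + 3)/3 = -(9 + 3)/3 = -⅓*12 = -4)
J(m) = 7 (J(m) = (7 - 1*2) + 2 = (7 - 2) + 2 = 5 + 2 = 7)
J(k/I)*(-1893) = 7*(-1893) = -13251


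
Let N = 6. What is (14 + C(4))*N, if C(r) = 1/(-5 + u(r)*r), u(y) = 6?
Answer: 1602/19 ≈ 84.316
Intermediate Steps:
C(r) = 1/(-5 + 6*r)
(14 + C(4))*N = (14 + 1/(-5 + 6*4))*6 = (14 + 1/(-5 + 24))*6 = (14 + 1/19)*6 = (267/19)*6 = 1602/19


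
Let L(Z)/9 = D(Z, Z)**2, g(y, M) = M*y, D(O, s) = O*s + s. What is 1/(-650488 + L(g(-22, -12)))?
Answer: 1/44048963912 ≈ 2.2702e-11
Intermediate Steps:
D(O, s) = s + O*s
L(Z) = 9*Z**2*(1 + Z)**2 (L(Z) = 9*(Z*(1 + Z))**2 = 9*(Z**2*(1 + Z)**2) = 9*Z**2*(1 + Z)**2)
1/(-650488 + L(g(-22, -12))) = 1/(-650488 + 9*(-12*(-22))**2*(1 - 12*(-22))**2) = 1/(-650488 + 9*264**2*(1 + 264)**2) = 1/(-650488 + 9*69696*265**2) = 1/(-650488 + 9*69696*70225) = 1/(-650488 + 44049614400) = 1/44048963912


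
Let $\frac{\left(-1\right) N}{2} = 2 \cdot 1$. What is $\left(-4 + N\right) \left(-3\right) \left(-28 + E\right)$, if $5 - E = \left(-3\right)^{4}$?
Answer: $-2496$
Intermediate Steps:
$N = -4$ ($N = - 2 \cdot 2 \cdot 1 = \left(-2\right) 2 = -4$)
$E = -76$ ($E = 5 - \left(-3\right)^{4} = 5 - 81 = -76$)
$\left(-4 + N\right) \left(-3\right) \left(-28 + E\right) = \left(-4 - 4\right) \left(-3\right) \left(-28 - 76\right) = \left(-8\right) \left(-3\right) \left(-104\right) = 24 \left(-104\right) = -2496$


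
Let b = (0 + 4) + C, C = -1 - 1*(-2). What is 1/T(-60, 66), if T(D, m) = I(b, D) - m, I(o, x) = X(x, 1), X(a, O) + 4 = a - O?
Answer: -1/131 ≈ -0.0076336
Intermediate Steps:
C = 1 (C = -1 + 2 = 1)
X(a, O) = -4 + a - O (X(a, O) = -4 + (a - O) = -4 + a - O)
b = 5 (b = (0 + 4) + 1 = 4 + 1 = 5)
I(o, x) = -5 + x (I(o, x) = -4 + x - 1*1 = -4 + x - 1 = -5 + x)
T(D, m) = -5 + D - m (T(D, m) = (-5 + D) - m = -5 + D - m)
1/T(-60, 66) = 1/(-5 - 60 - 1*66) = 1/(-5 - 60 - 66) = 1/(-131) = -1/131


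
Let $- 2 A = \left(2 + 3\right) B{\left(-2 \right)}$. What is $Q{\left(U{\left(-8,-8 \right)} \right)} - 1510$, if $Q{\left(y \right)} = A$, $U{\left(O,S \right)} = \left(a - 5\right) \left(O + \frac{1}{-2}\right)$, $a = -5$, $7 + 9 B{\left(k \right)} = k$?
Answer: $- \frac{3015}{2} \approx -1507.5$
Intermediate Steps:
$B{\left(k \right)} = - \frac{7}{9} + \frac{k}{9}$
$A = \frac{5}{2}$ ($A = - \frac{\left(2 + 3\right) \left(- \frac{7}{9} + \frac{1}{9} \left(-2\right)\right)}{2} = - \frac{5 \left(- \frac{7}{9} - \frac{2}{9}\right)}{2} = - \frac{5 \left(-1\right)}{2} = \left(- \frac{1}{2}\right) \left(-5\right) = \frac{5}{2} \approx 2.5$)
$U{\left(O,S \right)} = 5 - 10 O$ ($U{\left(O,S \right)} = \left(-5 - 5\right) \left(O + \frac{1}{-2}\right) = - 10 \left(O - \frac{1}{2}\right) = - 10 \left(- \frac{1}{2} + O\right) = 5 - 10 O$)
$Q{\left(y \right)} = \frac{5}{2}$
$Q{\left(U{\left(-8,-8 \right)} \right)} - 1510 = \frac{5}{2} - 1510 = - \frac{3015}{2}$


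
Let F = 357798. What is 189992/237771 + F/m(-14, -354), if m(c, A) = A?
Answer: -14167788515/14028489 ≈ -1009.9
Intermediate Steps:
189992/237771 + F/m(-14, -354) = 189992/237771 + 357798/(-354) = 189992*(1/237771) + 357798*(-1/354) = 189992/237771 - 59633/59 = -14167788515/14028489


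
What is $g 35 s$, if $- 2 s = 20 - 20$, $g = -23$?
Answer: $0$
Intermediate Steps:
$s = 0$ ($s = - \frac{20 - 20}{2} = \left(- \frac{1}{2}\right) 0 = 0$)
$g 35 s = \left(-23\right) 35 \cdot 0 = \left(-805\right) 0 = 0$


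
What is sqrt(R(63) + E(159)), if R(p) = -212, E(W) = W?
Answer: I*sqrt(53) ≈ 7.2801*I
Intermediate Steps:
sqrt(R(63) + E(159)) = sqrt(-212 + 159) = sqrt(-53) = I*sqrt(53)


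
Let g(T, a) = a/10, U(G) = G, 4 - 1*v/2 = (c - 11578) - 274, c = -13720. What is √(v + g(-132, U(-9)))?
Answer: 7*√104390/10 ≈ 226.17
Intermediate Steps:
v = 51152 (v = 8 - 2*((-13720 - 11578) - 274) = 8 - 2*(-25298 - 274) = 8 - 2*(-25572) = 8 + 51144 = 51152)
g(T, a) = a/10 (g(T, a) = a*(⅒) = a/10)
√(v + g(-132, U(-9))) = √(51152 + (⅒)*(-9)) = √(51152 - 9/10) = √(511511/10) = 7*√104390/10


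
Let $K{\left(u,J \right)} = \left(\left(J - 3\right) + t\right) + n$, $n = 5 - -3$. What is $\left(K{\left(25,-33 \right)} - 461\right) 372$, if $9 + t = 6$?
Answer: $-183024$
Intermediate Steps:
$t = -3$ ($t = -9 + 6 = -3$)
$n = 8$ ($n = 5 + 3 = 8$)
$K{\left(u,J \right)} = 2 + J$ ($K{\left(u,J \right)} = \left(\left(J - 3\right) - 3\right) + 8 = \left(\left(-3 + J\right) - 3\right) + 8 = \left(-6 + J\right) + 8 = 2 + J$)
$\left(K{\left(25,-33 \right)} - 461\right) 372 = \left(\left(2 - 33\right) - 461\right) 372 = \left(-31 - 461\right) 372 = \left(-492\right) 372 = -183024$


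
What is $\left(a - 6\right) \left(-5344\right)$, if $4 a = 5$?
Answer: $25384$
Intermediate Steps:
$a = \frac{5}{4}$ ($a = \frac{1}{4} \cdot 5 = \frac{5}{4} \approx 1.25$)
$\left(a - 6\right) \left(-5344\right) = \left(\frac{5}{4} - 6\right) \left(-5344\right) = \left(- \frac{19}{4}\right) \left(-5344\right) = 25384$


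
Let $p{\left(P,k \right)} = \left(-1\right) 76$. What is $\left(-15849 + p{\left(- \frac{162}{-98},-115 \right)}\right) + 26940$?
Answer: $11015$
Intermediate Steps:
$p{\left(P,k \right)} = -76$
$\left(-15849 + p{\left(- \frac{162}{-98},-115 \right)}\right) + 26940 = \left(-15849 - 76\right) + 26940 = -15925 + 26940 = 11015$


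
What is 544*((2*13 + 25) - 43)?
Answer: 4352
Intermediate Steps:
544*((2*13 + 25) - 43) = 544*((26 + 25) - 43) = 544*(51 - 43) = 544*8 = 4352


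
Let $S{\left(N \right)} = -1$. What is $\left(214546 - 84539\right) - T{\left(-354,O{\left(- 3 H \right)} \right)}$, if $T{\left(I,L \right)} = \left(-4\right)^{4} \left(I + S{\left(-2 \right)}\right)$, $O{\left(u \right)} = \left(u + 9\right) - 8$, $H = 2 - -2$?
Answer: $220887$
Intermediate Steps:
$H = 4$ ($H = 2 + 2 = 4$)
$O{\left(u \right)} = 1 + u$ ($O{\left(u \right)} = \left(9 + u\right) - 8 = 1 + u$)
$T{\left(I,L \right)} = -256 + 256 I$ ($T{\left(I,L \right)} = \left(-4\right)^{4} \left(I - 1\right) = 256 \left(-1 + I\right) = -256 + 256 I$)
$\left(214546 - 84539\right) - T{\left(-354,O{\left(- 3 H \right)} \right)} = \left(214546 - 84539\right) - \left(-256 + 256 \left(-354\right)\right) = 130007 - \left(-256 - 90624\right) = 130007 - -90880 = 130007 + 90880 = 220887$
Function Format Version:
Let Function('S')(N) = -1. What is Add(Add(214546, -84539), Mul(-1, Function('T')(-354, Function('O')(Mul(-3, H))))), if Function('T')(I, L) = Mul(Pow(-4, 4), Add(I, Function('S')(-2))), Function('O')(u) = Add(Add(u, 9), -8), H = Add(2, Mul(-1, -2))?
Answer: 220887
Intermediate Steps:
H = 4 (H = Add(2, 2) = 4)
Function('O')(u) = Add(1, u) (Function('O')(u) = Add(Add(9, u), -8) = Add(1, u))
Function('T')(I, L) = Add(-256, Mul(256, I)) (Function('T')(I, L) = Mul(Pow(-4, 4), Add(I, -1)) = Mul(256, Add(-1, I)) = Add(-256, Mul(256, I)))
Add(Add(214546, -84539), Mul(-1, Function('T')(-354, Function('O')(Mul(-3, H))))) = Add(Add(214546, -84539), Mul(-1, Add(-256, Mul(256, -354)))) = Add(130007, Mul(-1, Add(-256, -90624))) = Add(130007, Mul(-1, -90880)) = Add(130007, 90880) = 220887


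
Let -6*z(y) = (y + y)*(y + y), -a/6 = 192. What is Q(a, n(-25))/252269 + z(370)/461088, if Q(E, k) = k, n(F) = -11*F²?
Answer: -9822649025/43619328252 ≈ -0.22519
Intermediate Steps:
a = -1152 (a = -6*192 = -1152)
z(y) = -2*y²/3 (z(y) = -(y + y)*(y + y)/6 = -2*y*2*y/6 = -2*y²/3)
Q(a, n(-25))/252269 + z(370)/461088 = -11*(-25)²/252269 - ⅔*370²/461088 = -11*625*(1/252269) - ⅔*136900*(1/461088) = -6875*1/252269 - 273800/3*1/461088 = -6875/252269 - 34225/172908 = -9822649025/43619328252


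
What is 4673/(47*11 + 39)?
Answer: 4673/556 ≈ 8.4047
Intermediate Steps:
4673/(47*11 + 39) = 4673/(517 + 39) = 4673/556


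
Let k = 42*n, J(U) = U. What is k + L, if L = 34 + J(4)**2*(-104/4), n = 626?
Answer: 25910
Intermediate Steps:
L = -382 (L = 34 + 4**2*(-104/4) = 34 + 16*(-104*1/4) = 34 + 16*(-26) = 34 - 416 = -382)
k = 26292 (k = 42*626 = 26292)
k + L = 26292 - 382 = 25910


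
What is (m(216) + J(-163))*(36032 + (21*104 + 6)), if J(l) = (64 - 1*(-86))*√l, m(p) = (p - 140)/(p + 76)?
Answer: 726218/73 + 5733300*I*√163 ≈ 9948.2 + 7.3198e+7*I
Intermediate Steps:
m(p) = (-140 + p)/(76 + p)
J(l) = 150*√l (J(l) = (64 + 86)*√l = 150*√l)
(m(216) + J(-163))*(36032 + (21*104 + 6)) = ((-140 + 216)/(76 + 216) + 150*√(-163))*(36032 + (21*104 + 6)) = (76/292 + 150*(I*√163))*(36032 + (2184 + 6)) = ((1/292)*76 + 150*I*√163)*(36032 + 2190) = (19/73 + 150*I*√163)*38222 = 726218/73 + 5733300*I*√163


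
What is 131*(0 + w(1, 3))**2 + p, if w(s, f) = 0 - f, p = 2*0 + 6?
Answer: 1185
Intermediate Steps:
p = 6 (p = 0 + 6 = 6)
w(s, f) = -f
131*(0 + w(1, 3))**2 + p = 131*(0 - 1*3)**2 + 6 = 131*(0 - 3)**2 + 6 = 131*(-3)**2 + 6 = 131*9 + 6 = 1179 + 6 = 1185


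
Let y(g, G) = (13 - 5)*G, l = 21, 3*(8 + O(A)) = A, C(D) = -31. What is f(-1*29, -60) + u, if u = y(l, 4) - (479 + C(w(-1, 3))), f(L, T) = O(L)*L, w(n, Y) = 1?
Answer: 289/3 ≈ 96.333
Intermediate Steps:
O(A) = -8 + A/3
y(g, G) = 8*G
f(L, T) = L*(-8 + L/3) (f(L, T) = (-8 + L/3)*L = L*(-8 + L/3))
u = -416 (u = 8*4 - (479 - 31) = 32 - 1*448 = 32 - 448 = -416)
f(-1*29, -60) + u = (-1*29)*(-24 - 1*29)/3 - 416 = (⅓)*(-29)*(-24 - 29) - 416 = (⅓)*(-29)*(-53) - 416 = 1537/3 - 416 = 289/3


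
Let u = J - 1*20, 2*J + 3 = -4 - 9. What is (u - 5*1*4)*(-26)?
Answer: 1248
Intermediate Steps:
J = -8 (J = -3/2 + (-4 - 9)/2 = -3/2 + (½)*(-13) = -3/2 - 13/2 = -8)
u = -28 (u = -8 - 1*20 = -8 - 20 = -28)
(u - 5*1*4)*(-26) = (-28 - 5*1*4)*(-26) = (-28 - 5*4)*(-26) = (-28 - 20)*(-26) = -48*(-26) = 1248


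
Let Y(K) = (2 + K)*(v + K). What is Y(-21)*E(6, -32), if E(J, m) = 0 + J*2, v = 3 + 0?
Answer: 4104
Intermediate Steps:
v = 3
Y(K) = (2 + K)*(3 + K)
E(J, m) = 2*J (E(J, m) = 0 + 2*J = 2*J)
Y(-21)*E(6, -32) = (6 + (-21)**2 + 5*(-21))*(2*6) = (6 + 441 - 105)*12 = 342*12 = 4104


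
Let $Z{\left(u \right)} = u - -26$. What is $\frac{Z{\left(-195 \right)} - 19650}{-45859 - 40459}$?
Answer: $\frac{19819}{86318} \approx 0.2296$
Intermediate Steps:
$Z{\left(u \right)} = 26 + u$ ($Z{\left(u \right)} = u + 26 = 26 + u$)
$\frac{Z{\left(-195 \right)} - 19650}{-45859 - 40459} = \frac{\left(26 - 195\right) - 19650}{-45859 - 40459} = \frac{-169 - 19650}{-86318} = \left(-19819\right) \left(- \frac{1}{86318}\right) = \frac{19819}{86318}$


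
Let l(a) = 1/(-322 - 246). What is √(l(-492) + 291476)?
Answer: √23509288114/284 ≈ 539.88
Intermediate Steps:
l(a) = -1/568 (l(a) = 1/(-568) = -1/568)
√(l(-492) + 291476) = √(-1/568 + 291476) = √(165558367/568) = √23509288114/284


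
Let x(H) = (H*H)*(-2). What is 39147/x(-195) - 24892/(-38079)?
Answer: 44706443/321767550 ≈ 0.13894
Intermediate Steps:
x(H) = -2*H² (x(H) = H²*(-2) = -2*H²)
39147/x(-195) - 24892/(-38079) = 39147/((-2*(-195)²)) - 24892/(-38079) = 39147/((-2*38025)) - 24892*(-1/38079) = 39147/(-76050) + 24892/38079 = 39147*(-1/76050) + 24892/38079 = -13049/25350 + 24892/38079 = 44706443/321767550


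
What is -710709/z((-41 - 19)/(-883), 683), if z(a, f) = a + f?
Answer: -627556047/603149 ≈ -1040.5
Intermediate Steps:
-710709/z((-41 - 19)/(-883), 683) = -710709/((-41 - 19)/(-883) + 683) = -710709/(-60*(-1/883) + 683) = -710709/(60/883 + 683) = -710709/603149/883 = -710709*883/603149 = -627556047/603149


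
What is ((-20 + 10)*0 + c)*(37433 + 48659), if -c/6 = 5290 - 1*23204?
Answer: 9253512528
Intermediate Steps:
c = 107484 (c = -6*(5290 - 1*23204) = -6*(5290 - 23204) = -6*(-17914) = 107484)
((-20 + 10)*0 + c)*(37433 + 48659) = ((-20 + 10)*0 + 107484)*(37433 + 48659) = (-10*0 + 107484)*86092 = (0 + 107484)*86092 = 107484*86092 = 9253512528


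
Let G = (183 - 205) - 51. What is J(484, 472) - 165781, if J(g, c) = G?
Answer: -165854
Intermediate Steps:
G = -73 (G = -22 - 51 = -73)
J(g, c) = -73
J(484, 472) - 165781 = -73 - 165781 = -165854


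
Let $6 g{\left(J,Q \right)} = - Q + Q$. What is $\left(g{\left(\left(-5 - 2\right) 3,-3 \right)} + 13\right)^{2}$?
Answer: $169$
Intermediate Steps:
$g{\left(J,Q \right)} = 0$ ($g{\left(J,Q \right)} = \frac{- Q + Q}{6} = \frac{1}{6} \cdot 0 = 0$)
$\left(g{\left(\left(-5 - 2\right) 3,-3 \right)} + 13\right)^{2} = \left(0 + 13\right)^{2} = 13^{2} = 169$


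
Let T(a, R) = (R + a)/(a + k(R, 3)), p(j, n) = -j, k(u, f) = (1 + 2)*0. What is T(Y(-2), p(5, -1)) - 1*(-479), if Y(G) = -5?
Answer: 481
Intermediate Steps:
k(u, f) = 0 (k(u, f) = 3*0 = 0)
T(a, R) = (R + a)/a (T(a, R) = (R + a)/(a + 0) = (R + a)/a)
T(Y(-2), p(5, -1)) - 1*(-479) = (-1*5 - 5)/(-5) - 1*(-479) = -(-5 - 5)/5 + 479 = -⅕*(-10) + 479 = 2 + 479 = 481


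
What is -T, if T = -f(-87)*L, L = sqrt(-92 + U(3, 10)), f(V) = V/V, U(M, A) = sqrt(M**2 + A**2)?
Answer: sqrt(-92 + sqrt(109)) ≈ 9.031*I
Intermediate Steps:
U(M, A) = sqrt(A**2 + M**2)
f(V) = 1
L = sqrt(-92 + sqrt(109)) (L = sqrt(-92 + sqrt(10**2 + 3**2)) = sqrt(-92 + sqrt(100 + 9)) = sqrt(-92 + sqrt(109)) ≈ 9.031*I)
T = -sqrt(-92 + sqrt(109)) ≈ -9.031*I
-T = -(-1)*I*sqrt(92 - sqrt(109)) = I*sqrt(92 - sqrt(109))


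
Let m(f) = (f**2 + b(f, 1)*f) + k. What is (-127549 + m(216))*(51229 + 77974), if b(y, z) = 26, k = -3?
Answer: -9726401840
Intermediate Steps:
m(f) = -3 + f**2 + 26*f (m(f) = (f**2 + 26*f) - 3 = -3 + f**2 + 26*f)
(-127549 + m(216))*(51229 + 77974) = (-127549 + (-3 + 216**2 + 26*216))*(51229 + 77974) = (-127549 + (-3 + 46656 + 5616))*129203 = (-127549 + 52269)*129203 = -75280*129203 = -9726401840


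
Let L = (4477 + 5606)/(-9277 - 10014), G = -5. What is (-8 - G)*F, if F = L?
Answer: 30249/19291 ≈ 1.5680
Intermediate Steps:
L = -10083/19291 (L = 10083/(-19291) = 10083*(-1/19291) = -10083/19291 ≈ -0.52268)
F = -10083/19291 ≈ -0.52268
(-8 - G)*F = (-8 - 1*(-5))*(-10083/19291) = (-8 + 5)*(-10083/19291) = -3*(-10083/19291) = 30249/19291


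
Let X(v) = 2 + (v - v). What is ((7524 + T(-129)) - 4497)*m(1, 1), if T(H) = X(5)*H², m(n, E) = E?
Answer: 36309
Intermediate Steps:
X(v) = 2 (X(v) = 2 + 0 = 2)
T(H) = 2*H²
((7524 + T(-129)) - 4497)*m(1, 1) = ((7524 + 2*(-129)²) - 4497)*1 = ((7524 + 2*16641) - 4497)*1 = ((7524 + 33282) - 4497)*1 = (40806 - 4497)*1 = 36309*1 = 36309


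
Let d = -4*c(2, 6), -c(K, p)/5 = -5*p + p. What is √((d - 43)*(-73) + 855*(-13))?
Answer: 2*√6766 ≈ 164.51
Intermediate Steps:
c(K, p) = 20*p (c(K, p) = -5*(-5*p + p) = -(-20)*p = 20*p)
d = -480 (d = -80*6 = -4*120 = -480)
√((d - 43)*(-73) + 855*(-13)) = √((-480 - 43)*(-73) + 855*(-13)) = √(-523*(-73) - 11115) = √(38179 - 11115) = √27064 = 2*√6766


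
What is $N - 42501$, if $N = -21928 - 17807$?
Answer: $-82236$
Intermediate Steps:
$N = -39735$ ($N = -21928 - 17807 = -39735$)
$N - 42501 = -39735 - 42501 = -82236$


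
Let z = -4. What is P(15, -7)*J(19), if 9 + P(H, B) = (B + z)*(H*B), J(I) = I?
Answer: 21774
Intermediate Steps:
P(H, B) = -9 + B*H*(-4 + B) (P(H, B) = -9 + (B - 4)*(H*B) = -9 + (-4 + B)*(B*H) = -9 + B*H*(-4 + B))
P(15, -7)*J(19) = (-9 + 15*(-7)² - 4*(-7)*15)*19 = (-9 + 15*49 + 420)*19 = (-9 + 735 + 420)*19 = 1146*19 = 21774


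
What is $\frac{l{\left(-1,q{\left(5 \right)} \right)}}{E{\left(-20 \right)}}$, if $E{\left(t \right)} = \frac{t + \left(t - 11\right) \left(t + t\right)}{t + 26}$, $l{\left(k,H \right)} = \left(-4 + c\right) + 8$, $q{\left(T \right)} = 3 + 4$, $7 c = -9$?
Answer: $\frac{57}{4270} \approx 0.013349$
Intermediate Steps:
$c = - \frac{9}{7}$ ($c = \frac{1}{7} \left(-9\right) = - \frac{9}{7} \approx -1.2857$)
$q{\left(T \right)} = 7$
$l{\left(k,H \right)} = \frac{19}{7}$ ($l{\left(k,H \right)} = \left(-4 - \frac{9}{7}\right) + 8 = - \frac{37}{7} + 8 = \frac{19}{7}$)
$E{\left(t \right)} = \frac{t + 2 t \left(-11 + t\right)}{26 + t}$ ($E{\left(t \right)} = \frac{t + \left(-11 + t\right) 2 t}{26 + t} = \frac{t + 2 t \left(-11 + t\right)}{26 + t}$)
$\frac{l{\left(-1,q{\left(5 \right)} \right)}}{E{\left(-20 \right)}} = \frac{19}{7 \left(- \frac{20 \left(-21 + 2 \left(-20\right)\right)}{26 - 20}\right)} = \frac{19}{7 \left(- \frac{20 \left(-21 - 40\right)}{6}\right)} = \frac{19}{7 \left(\left(-20\right) \frac{1}{6} \left(-61\right)\right)} = \frac{19}{7 \cdot \frac{610}{3}} = \frac{19}{7} \cdot \frac{3}{610} = \frac{57}{4270}$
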